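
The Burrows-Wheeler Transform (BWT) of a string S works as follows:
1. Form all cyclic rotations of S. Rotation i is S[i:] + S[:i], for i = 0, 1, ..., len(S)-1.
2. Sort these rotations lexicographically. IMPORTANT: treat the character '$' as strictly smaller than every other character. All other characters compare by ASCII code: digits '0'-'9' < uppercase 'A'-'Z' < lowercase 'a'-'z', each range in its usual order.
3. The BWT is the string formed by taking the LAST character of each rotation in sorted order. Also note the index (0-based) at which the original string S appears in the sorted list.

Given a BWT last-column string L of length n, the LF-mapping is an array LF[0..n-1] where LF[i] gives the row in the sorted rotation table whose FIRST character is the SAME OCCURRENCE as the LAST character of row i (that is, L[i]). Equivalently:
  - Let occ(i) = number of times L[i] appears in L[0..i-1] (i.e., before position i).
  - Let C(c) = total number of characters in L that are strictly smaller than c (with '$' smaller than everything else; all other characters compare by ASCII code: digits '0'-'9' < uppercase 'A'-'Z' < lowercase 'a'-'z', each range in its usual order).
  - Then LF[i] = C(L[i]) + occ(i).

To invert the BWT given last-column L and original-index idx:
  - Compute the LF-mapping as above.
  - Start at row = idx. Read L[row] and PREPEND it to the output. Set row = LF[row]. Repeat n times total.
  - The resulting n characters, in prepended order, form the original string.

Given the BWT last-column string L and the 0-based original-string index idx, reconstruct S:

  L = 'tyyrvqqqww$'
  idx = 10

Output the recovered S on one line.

Answer: yqvrqwwyqt$

Derivation:
LF mapping: 5 9 10 4 6 1 2 3 7 8 0
Walk LF starting at row 10, prepending L[row]:
  step 1: row=10, L[10]='$', prepend. Next row=LF[10]=0
  step 2: row=0, L[0]='t', prepend. Next row=LF[0]=5
  step 3: row=5, L[5]='q', prepend. Next row=LF[5]=1
  step 4: row=1, L[1]='y', prepend. Next row=LF[1]=9
  step 5: row=9, L[9]='w', prepend. Next row=LF[9]=8
  step 6: row=8, L[8]='w', prepend. Next row=LF[8]=7
  step 7: row=7, L[7]='q', prepend. Next row=LF[7]=3
  step 8: row=3, L[3]='r', prepend. Next row=LF[3]=4
  step 9: row=4, L[4]='v', prepend. Next row=LF[4]=6
  step 10: row=6, L[6]='q', prepend. Next row=LF[6]=2
  step 11: row=2, L[2]='y', prepend. Next row=LF[2]=10
Reversed output: yqvrqwwyqt$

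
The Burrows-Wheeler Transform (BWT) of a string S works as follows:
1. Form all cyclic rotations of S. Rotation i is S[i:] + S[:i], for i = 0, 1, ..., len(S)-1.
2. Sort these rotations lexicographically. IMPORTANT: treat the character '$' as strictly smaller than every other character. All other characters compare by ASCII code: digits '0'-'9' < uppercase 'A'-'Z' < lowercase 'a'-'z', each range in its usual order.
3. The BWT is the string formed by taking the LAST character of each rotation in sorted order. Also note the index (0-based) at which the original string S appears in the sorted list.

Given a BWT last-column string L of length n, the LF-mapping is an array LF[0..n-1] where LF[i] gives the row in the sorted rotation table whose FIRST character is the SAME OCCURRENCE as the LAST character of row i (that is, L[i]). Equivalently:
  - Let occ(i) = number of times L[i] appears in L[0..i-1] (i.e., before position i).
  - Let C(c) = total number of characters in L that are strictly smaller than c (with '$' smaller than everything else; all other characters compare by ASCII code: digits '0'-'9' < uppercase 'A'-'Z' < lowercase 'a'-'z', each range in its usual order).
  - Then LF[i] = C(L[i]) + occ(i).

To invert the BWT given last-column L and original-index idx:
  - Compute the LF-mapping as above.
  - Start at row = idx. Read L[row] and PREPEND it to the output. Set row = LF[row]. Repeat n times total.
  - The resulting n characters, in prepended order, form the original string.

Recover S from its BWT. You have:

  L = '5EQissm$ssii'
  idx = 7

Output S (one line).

Answer: mississiQE5$

Derivation:
LF mapping: 1 2 3 4 8 9 7 0 10 11 5 6
Walk LF starting at row 7, prepending L[row]:
  step 1: row=7, L[7]='$', prepend. Next row=LF[7]=0
  step 2: row=0, L[0]='5', prepend. Next row=LF[0]=1
  step 3: row=1, L[1]='E', prepend. Next row=LF[1]=2
  step 4: row=2, L[2]='Q', prepend. Next row=LF[2]=3
  step 5: row=3, L[3]='i', prepend. Next row=LF[3]=4
  step 6: row=4, L[4]='s', prepend. Next row=LF[4]=8
  step 7: row=8, L[8]='s', prepend. Next row=LF[8]=10
  step 8: row=10, L[10]='i', prepend. Next row=LF[10]=5
  step 9: row=5, L[5]='s', prepend. Next row=LF[5]=9
  step 10: row=9, L[9]='s', prepend. Next row=LF[9]=11
  step 11: row=11, L[11]='i', prepend. Next row=LF[11]=6
  step 12: row=6, L[6]='m', prepend. Next row=LF[6]=7
Reversed output: mississiQE5$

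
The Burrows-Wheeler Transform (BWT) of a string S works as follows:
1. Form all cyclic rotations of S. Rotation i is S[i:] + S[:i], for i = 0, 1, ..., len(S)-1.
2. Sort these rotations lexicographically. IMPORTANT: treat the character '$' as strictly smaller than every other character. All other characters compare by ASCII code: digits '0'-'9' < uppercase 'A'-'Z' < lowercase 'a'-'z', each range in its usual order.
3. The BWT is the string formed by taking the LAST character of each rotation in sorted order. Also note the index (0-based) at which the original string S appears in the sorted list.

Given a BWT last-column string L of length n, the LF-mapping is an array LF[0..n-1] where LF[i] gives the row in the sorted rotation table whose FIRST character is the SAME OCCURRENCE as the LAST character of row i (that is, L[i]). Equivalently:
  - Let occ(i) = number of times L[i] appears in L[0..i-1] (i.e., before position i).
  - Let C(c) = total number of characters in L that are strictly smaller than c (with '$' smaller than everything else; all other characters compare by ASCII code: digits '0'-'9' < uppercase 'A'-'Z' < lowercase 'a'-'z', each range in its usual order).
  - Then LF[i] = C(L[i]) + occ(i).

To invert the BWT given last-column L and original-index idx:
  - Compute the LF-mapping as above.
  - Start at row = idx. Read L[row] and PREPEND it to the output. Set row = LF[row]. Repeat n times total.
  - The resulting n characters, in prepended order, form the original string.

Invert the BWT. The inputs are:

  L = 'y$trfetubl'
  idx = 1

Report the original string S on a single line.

LF mapping: 9 0 6 5 3 2 7 8 1 4
Walk LF starting at row 1, prepending L[row]:
  step 1: row=1, L[1]='$', prepend. Next row=LF[1]=0
  step 2: row=0, L[0]='y', prepend. Next row=LF[0]=9
  step 3: row=9, L[9]='l', prepend. Next row=LF[9]=4
  step 4: row=4, L[4]='f', prepend. Next row=LF[4]=3
  step 5: row=3, L[3]='r', prepend. Next row=LF[3]=5
  step 6: row=5, L[5]='e', prepend. Next row=LF[5]=2
  step 7: row=2, L[2]='t', prepend. Next row=LF[2]=6
  step 8: row=6, L[6]='t', prepend. Next row=LF[6]=7
  step 9: row=7, L[7]='u', prepend. Next row=LF[7]=8
  step 10: row=8, L[8]='b', prepend. Next row=LF[8]=1
Reversed output: butterfly$

Answer: butterfly$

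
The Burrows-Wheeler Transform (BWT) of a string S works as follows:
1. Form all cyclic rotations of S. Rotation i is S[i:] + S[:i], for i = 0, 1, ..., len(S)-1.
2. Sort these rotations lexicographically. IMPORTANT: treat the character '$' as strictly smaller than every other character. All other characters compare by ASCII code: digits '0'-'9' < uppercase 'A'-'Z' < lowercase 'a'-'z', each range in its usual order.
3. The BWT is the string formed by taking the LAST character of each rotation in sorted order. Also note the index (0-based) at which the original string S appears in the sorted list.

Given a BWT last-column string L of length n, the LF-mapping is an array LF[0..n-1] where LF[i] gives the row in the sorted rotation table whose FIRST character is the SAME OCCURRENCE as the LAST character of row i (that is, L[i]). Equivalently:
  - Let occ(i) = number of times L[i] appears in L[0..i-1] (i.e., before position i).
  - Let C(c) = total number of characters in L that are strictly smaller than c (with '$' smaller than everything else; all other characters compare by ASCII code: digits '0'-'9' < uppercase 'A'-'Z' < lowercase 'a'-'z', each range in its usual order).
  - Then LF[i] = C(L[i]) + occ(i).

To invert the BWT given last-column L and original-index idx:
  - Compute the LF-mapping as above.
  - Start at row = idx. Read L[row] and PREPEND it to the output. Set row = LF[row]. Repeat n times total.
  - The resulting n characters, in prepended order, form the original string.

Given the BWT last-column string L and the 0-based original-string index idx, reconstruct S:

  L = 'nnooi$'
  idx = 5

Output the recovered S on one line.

Answer: onion$

Derivation:
LF mapping: 2 3 4 5 1 0
Walk LF starting at row 5, prepending L[row]:
  step 1: row=5, L[5]='$', prepend. Next row=LF[5]=0
  step 2: row=0, L[0]='n', prepend. Next row=LF[0]=2
  step 3: row=2, L[2]='o', prepend. Next row=LF[2]=4
  step 4: row=4, L[4]='i', prepend. Next row=LF[4]=1
  step 5: row=1, L[1]='n', prepend. Next row=LF[1]=3
  step 6: row=3, L[3]='o', prepend. Next row=LF[3]=5
Reversed output: onion$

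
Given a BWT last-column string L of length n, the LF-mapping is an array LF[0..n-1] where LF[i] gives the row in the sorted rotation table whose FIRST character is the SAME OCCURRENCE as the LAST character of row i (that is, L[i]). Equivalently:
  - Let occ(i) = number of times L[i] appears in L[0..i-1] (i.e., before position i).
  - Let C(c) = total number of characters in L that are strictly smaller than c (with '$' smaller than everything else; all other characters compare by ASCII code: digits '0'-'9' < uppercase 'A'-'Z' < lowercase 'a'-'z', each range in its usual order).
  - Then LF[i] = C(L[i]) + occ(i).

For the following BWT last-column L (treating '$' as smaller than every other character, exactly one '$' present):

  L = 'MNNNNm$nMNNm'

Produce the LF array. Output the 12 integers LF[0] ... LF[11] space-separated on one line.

Answer: 1 3 4 5 6 9 0 11 2 7 8 10

Derivation:
Char counts: '$':1, 'M':2, 'N':6, 'm':2, 'n':1
C (first-col start): C('$')=0, C('M')=1, C('N')=3, C('m')=9, C('n')=11
L[0]='M': occ=0, LF[0]=C('M')+0=1+0=1
L[1]='N': occ=0, LF[1]=C('N')+0=3+0=3
L[2]='N': occ=1, LF[2]=C('N')+1=3+1=4
L[3]='N': occ=2, LF[3]=C('N')+2=3+2=5
L[4]='N': occ=3, LF[4]=C('N')+3=3+3=6
L[5]='m': occ=0, LF[5]=C('m')+0=9+0=9
L[6]='$': occ=0, LF[6]=C('$')+0=0+0=0
L[7]='n': occ=0, LF[7]=C('n')+0=11+0=11
L[8]='M': occ=1, LF[8]=C('M')+1=1+1=2
L[9]='N': occ=4, LF[9]=C('N')+4=3+4=7
L[10]='N': occ=5, LF[10]=C('N')+5=3+5=8
L[11]='m': occ=1, LF[11]=C('m')+1=9+1=10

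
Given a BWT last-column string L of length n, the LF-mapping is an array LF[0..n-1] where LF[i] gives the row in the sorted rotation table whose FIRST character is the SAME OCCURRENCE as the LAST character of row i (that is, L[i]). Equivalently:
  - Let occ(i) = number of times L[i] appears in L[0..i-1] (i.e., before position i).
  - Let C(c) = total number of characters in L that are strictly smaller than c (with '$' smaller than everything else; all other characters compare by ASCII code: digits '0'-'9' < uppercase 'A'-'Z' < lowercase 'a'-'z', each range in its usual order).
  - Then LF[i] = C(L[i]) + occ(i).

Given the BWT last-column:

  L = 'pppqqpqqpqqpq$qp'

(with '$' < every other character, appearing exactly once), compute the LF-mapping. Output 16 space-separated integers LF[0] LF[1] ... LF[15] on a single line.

Char counts: '$':1, 'p':7, 'q':8
C (first-col start): C('$')=0, C('p')=1, C('q')=8
L[0]='p': occ=0, LF[0]=C('p')+0=1+0=1
L[1]='p': occ=1, LF[1]=C('p')+1=1+1=2
L[2]='p': occ=2, LF[2]=C('p')+2=1+2=3
L[3]='q': occ=0, LF[3]=C('q')+0=8+0=8
L[4]='q': occ=1, LF[4]=C('q')+1=8+1=9
L[5]='p': occ=3, LF[5]=C('p')+3=1+3=4
L[6]='q': occ=2, LF[6]=C('q')+2=8+2=10
L[7]='q': occ=3, LF[7]=C('q')+3=8+3=11
L[8]='p': occ=4, LF[8]=C('p')+4=1+4=5
L[9]='q': occ=4, LF[9]=C('q')+4=8+4=12
L[10]='q': occ=5, LF[10]=C('q')+5=8+5=13
L[11]='p': occ=5, LF[11]=C('p')+5=1+5=6
L[12]='q': occ=6, LF[12]=C('q')+6=8+6=14
L[13]='$': occ=0, LF[13]=C('$')+0=0+0=0
L[14]='q': occ=7, LF[14]=C('q')+7=8+7=15
L[15]='p': occ=6, LF[15]=C('p')+6=1+6=7

Answer: 1 2 3 8 9 4 10 11 5 12 13 6 14 0 15 7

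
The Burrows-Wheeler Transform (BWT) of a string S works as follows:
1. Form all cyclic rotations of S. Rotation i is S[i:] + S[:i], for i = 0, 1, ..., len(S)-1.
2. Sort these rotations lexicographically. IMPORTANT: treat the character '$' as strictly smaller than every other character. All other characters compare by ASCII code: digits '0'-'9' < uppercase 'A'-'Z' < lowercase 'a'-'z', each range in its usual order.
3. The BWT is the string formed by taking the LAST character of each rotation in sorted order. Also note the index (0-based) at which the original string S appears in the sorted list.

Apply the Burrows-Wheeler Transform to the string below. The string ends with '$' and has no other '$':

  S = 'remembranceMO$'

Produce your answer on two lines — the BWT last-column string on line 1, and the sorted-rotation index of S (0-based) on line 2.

All 14 rotations (rotation i = S[i:]+S[:i]):
  rot[0] = remembranceMO$
  rot[1] = emembranceMO$r
  rot[2] = membranceMO$re
  rot[3] = embranceMO$rem
  rot[4] = mbranceMO$reme
  rot[5] = branceMO$remem
  rot[6] = ranceMO$rememb
  rot[7] = anceMO$remembr
  rot[8] = nceMO$remembra
  rot[9] = ceMO$remembran
  rot[10] = eMO$remembranc
  rot[11] = MO$remembrance
  rot[12] = O$remembranceM
  rot[13] = $remembranceMO
Sorted (with $ < everything):
  sorted[0] = $remembranceMO  (last char: 'O')
  sorted[1] = MO$remembrance  (last char: 'e')
  sorted[2] = O$remembranceM  (last char: 'M')
  sorted[3] = anceMO$remembr  (last char: 'r')
  sorted[4] = branceMO$remem  (last char: 'm')
  sorted[5] = ceMO$remembran  (last char: 'n')
  sorted[6] = eMO$remembranc  (last char: 'c')
  sorted[7] = embranceMO$rem  (last char: 'm')
  sorted[8] = emembranceMO$r  (last char: 'r')
  sorted[9] = mbranceMO$reme  (last char: 'e')
  sorted[10] = membranceMO$re  (last char: 'e')
  sorted[11] = nceMO$remembra  (last char: 'a')
  sorted[12] = ranceMO$rememb  (last char: 'b')
  sorted[13] = remembranceMO$  (last char: '$')
Last column: OeMrmncmreeab$
Original string S is at sorted index 13

Answer: OeMrmncmreeab$
13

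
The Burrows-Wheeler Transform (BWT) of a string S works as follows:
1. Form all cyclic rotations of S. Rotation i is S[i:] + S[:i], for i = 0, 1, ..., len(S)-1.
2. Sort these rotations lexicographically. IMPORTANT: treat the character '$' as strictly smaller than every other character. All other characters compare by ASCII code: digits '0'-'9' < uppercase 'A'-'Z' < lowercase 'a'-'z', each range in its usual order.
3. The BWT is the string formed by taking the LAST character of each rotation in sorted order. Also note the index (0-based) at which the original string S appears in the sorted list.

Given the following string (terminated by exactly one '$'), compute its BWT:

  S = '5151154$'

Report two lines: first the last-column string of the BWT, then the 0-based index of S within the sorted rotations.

Answer: 455151$1
6

Derivation:
All 8 rotations (rotation i = S[i:]+S[:i]):
  rot[0] = 5151154$
  rot[1] = 151154$5
  rot[2] = 51154$51
  rot[3] = 1154$515
  rot[4] = 154$5151
  rot[5] = 54$51511
  rot[6] = 4$515115
  rot[7] = $5151154
Sorted (with $ < everything):
  sorted[0] = $5151154  (last char: '4')
  sorted[1] = 1154$515  (last char: '5')
  sorted[2] = 151154$5  (last char: '5')
  sorted[3] = 154$5151  (last char: '1')
  sorted[4] = 4$515115  (last char: '5')
  sorted[5] = 51154$51  (last char: '1')
  sorted[6] = 5151154$  (last char: '$')
  sorted[7] = 54$51511  (last char: '1')
Last column: 455151$1
Original string S is at sorted index 6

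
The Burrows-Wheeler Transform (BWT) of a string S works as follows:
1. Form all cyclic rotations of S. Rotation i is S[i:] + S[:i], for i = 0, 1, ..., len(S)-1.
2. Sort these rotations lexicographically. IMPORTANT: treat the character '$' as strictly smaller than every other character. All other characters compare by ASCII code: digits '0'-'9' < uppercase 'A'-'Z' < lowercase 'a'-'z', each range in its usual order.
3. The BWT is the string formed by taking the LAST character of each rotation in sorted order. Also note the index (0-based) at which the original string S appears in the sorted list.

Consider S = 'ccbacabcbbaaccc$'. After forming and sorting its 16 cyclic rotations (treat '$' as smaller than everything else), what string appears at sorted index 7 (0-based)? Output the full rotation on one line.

All 16 rotations (rotation i = S[i:]+S[:i]):
  rot[0] = ccbacabcbbaaccc$
  rot[1] = cbacabcbbaaccc$c
  rot[2] = bacabcbbaaccc$cc
  rot[3] = acabcbbaaccc$ccb
  rot[4] = cabcbbaaccc$ccba
  rot[5] = abcbbaaccc$ccbac
  rot[6] = bcbbaaccc$ccbaca
  rot[7] = cbbaaccc$ccbacab
  rot[8] = bbaaccc$ccbacabc
  rot[9] = baaccc$ccbacabcb
  rot[10] = aaccc$ccbacabcbb
  rot[11] = accc$ccbacabcbba
  rot[12] = ccc$ccbacabcbbaa
  rot[13] = cc$ccbacabcbbaac
  rot[14] = c$ccbacabcbbaacc
  rot[15] = $ccbacabcbbaaccc
Sorted (with $ < everything):
  sorted[0] = $ccbacabcbbaaccc
  sorted[1] = aaccc$ccbacabcbb
  sorted[2] = abcbbaaccc$ccbac
  sorted[3] = acabcbbaaccc$ccb
  sorted[4] = accc$ccbacabcbba
  sorted[5] = baaccc$ccbacabcb
  sorted[6] = bacabcbbaaccc$cc
  sorted[7] = bbaaccc$ccbacabc
  sorted[8] = bcbbaaccc$ccbaca
  sorted[9] = c$ccbacabcbbaacc
  sorted[10] = cabcbbaaccc$ccba
  sorted[11] = cbacabcbbaaccc$c
  sorted[12] = cbbaaccc$ccbacab
  sorted[13] = cc$ccbacabcbbaac
  sorted[14] = ccbacabcbbaaccc$
  sorted[15] = ccc$ccbacabcbbaa
sorted[7] = bbaaccc$ccbacabc

Answer: bbaaccc$ccbacabc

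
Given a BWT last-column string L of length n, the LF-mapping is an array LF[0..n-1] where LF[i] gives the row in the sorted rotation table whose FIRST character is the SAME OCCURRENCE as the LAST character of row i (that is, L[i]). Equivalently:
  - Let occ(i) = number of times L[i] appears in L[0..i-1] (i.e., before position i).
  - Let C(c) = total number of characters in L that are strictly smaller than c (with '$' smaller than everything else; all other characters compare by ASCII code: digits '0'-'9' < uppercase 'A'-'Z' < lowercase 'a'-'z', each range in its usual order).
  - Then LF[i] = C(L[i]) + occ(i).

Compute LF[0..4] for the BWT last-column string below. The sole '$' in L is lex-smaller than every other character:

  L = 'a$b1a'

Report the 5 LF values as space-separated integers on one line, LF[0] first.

Answer: 2 0 4 1 3

Derivation:
Char counts: '$':1, '1':1, 'a':2, 'b':1
C (first-col start): C('$')=0, C('1')=1, C('a')=2, C('b')=4
L[0]='a': occ=0, LF[0]=C('a')+0=2+0=2
L[1]='$': occ=0, LF[1]=C('$')+0=0+0=0
L[2]='b': occ=0, LF[2]=C('b')+0=4+0=4
L[3]='1': occ=0, LF[3]=C('1')+0=1+0=1
L[4]='a': occ=1, LF[4]=C('a')+1=2+1=3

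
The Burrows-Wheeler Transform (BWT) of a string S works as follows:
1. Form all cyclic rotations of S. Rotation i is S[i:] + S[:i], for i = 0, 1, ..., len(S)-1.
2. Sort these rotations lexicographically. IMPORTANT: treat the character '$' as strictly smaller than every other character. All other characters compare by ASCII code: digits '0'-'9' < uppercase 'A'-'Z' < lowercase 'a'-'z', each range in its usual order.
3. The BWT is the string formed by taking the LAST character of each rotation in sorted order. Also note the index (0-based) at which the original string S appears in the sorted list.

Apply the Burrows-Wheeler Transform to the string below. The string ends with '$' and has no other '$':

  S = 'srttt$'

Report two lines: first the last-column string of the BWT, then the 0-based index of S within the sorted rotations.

All 6 rotations (rotation i = S[i:]+S[:i]):
  rot[0] = srttt$
  rot[1] = rttt$s
  rot[2] = ttt$sr
  rot[3] = tt$srt
  rot[4] = t$srtt
  rot[5] = $srttt
Sorted (with $ < everything):
  sorted[0] = $srttt  (last char: 't')
  sorted[1] = rttt$s  (last char: 's')
  sorted[2] = srttt$  (last char: '$')
  sorted[3] = t$srtt  (last char: 't')
  sorted[4] = tt$srt  (last char: 't')
  sorted[5] = ttt$sr  (last char: 'r')
Last column: ts$ttr
Original string S is at sorted index 2

Answer: ts$ttr
2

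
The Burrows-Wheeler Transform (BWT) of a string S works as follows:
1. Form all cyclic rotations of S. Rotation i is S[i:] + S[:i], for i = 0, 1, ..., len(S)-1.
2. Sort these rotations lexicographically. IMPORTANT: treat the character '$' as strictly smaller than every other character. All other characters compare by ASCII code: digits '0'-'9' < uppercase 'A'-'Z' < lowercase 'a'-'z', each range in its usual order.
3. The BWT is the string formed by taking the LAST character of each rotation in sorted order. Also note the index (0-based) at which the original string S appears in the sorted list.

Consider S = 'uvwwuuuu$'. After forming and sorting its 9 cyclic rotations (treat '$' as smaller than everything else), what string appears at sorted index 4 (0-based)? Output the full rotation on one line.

Answer: uuuu$uvww

Derivation:
All 9 rotations (rotation i = S[i:]+S[:i]):
  rot[0] = uvwwuuuu$
  rot[1] = vwwuuuu$u
  rot[2] = wwuuuu$uv
  rot[3] = wuuuu$uvw
  rot[4] = uuuu$uvww
  rot[5] = uuu$uvwwu
  rot[6] = uu$uvwwuu
  rot[7] = u$uvwwuuu
  rot[8] = $uvwwuuuu
Sorted (with $ < everything):
  sorted[0] = $uvwwuuuu
  sorted[1] = u$uvwwuuu
  sorted[2] = uu$uvwwuu
  sorted[3] = uuu$uvwwu
  sorted[4] = uuuu$uvww
  sorted[5] = uvwwuuuu$
  sorted[6] = vwwuuuu$u
  sorted[7] = wuuuu$uvw
  sorted[8] = wwuuuu$uv
sorted[4] = uuuu$uvww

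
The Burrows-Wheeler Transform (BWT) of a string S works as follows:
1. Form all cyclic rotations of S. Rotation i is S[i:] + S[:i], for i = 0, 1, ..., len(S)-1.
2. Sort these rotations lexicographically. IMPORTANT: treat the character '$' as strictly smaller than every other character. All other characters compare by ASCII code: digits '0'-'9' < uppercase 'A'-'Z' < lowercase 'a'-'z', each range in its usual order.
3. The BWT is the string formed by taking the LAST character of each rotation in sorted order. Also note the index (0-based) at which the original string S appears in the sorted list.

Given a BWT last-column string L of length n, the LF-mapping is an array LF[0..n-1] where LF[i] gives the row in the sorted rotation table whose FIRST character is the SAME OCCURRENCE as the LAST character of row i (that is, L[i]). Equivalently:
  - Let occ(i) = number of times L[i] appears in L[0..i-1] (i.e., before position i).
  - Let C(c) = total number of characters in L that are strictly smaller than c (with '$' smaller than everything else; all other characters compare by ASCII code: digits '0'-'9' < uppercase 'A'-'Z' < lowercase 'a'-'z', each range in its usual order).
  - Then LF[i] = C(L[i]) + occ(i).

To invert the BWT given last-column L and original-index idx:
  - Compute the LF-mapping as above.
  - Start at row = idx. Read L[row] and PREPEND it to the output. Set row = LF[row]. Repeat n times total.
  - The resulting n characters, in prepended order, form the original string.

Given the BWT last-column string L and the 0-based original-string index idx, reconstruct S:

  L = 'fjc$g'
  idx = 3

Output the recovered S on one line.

Answer: gjcf$

Derivation:
LF mapping: 2 4 1 0 3
Walk LF starting at row 3, prepending L[row]:
  step 1: row=3, L[3]='$', prepend. Next row=LF[3]=0
  step 2: row=0, L[0]='f', prepend. Next row=LF[0]=2
  step 3: row=2, L[2]='c', prepend. Next row=LF[2]=1
  step 4: row=1, L[1]='j', prepend. Next row=LF[1]=4
  step 5: row=4, L[4]='g', prepend. Next row=LF[4]=3
Reversed output: gjcf$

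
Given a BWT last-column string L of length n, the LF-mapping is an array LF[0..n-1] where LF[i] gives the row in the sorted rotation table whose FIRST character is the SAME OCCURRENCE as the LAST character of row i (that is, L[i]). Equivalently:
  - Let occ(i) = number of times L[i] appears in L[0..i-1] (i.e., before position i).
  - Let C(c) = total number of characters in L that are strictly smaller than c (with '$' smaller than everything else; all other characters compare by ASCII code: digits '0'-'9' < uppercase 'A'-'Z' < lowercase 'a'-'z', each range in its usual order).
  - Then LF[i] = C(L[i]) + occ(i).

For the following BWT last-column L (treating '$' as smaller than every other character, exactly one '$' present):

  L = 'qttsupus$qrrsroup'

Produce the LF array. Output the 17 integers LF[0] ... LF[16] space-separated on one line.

Char counts: '$':1, 'o':1, 'p':2, 'q':2, 'r':3, 's':3, 't':2, 'u':3
C (first-col start): C('$')=0, C('o')=1, C('p')=2, C('q')=4, C('r')=6, C('s')=9, C('t')=12, C('u')=14
L[0]='q': occ=0, LF[0]=C('q')+0=4+0=4
L[1]='t': occ=0, LF[1]=C('t')+0=12+0=12
L[2]='t': occ=1, LF[2]=C('t')+1=12+1=13
L[3]='s': occ=0, LF[3]=C('s')+0=9+0=9
L[4]='u': occ=0, LF[4]=C('u')+0=14+0=14
L[5]='p': occ=0, LF[5]=C('p')+0=2+0=2
L[6]='u': occ=1, LF[6]=C('u')+1=14+1=15
L[7]='s': occ=1, LF[7]=C('s')+1=9+1=10
L[8]='$': occ=0, LF[8]=C('$')+0=0+0=0
L[9]='q': occ=1, LF[9]=C('q')+1=4+1=5
L[10]='r': occ=0, LF[10]=C('r')+0=6+0=6
L[11]='r': occ=1, LF[11]=C('r')+1=6+1=7
L[12]='s': occ=2, LF[12]=C('s')+2=9+2=11
L[13]='r': occ=2, LF[13]=C('r')+2=6+2=8
L[14]='o': occ=0, LF[14]=C('o')+0=1+0=1
L[15]='u': occ=2, LF[15]=C('u')+2=14+2=16
L[16]='p': occ=1, LF[16]=C('p')+1=2+1=3

Answer: 4 12 13 9 14 2 15 10 0 5 6 7 11 8 1 16 3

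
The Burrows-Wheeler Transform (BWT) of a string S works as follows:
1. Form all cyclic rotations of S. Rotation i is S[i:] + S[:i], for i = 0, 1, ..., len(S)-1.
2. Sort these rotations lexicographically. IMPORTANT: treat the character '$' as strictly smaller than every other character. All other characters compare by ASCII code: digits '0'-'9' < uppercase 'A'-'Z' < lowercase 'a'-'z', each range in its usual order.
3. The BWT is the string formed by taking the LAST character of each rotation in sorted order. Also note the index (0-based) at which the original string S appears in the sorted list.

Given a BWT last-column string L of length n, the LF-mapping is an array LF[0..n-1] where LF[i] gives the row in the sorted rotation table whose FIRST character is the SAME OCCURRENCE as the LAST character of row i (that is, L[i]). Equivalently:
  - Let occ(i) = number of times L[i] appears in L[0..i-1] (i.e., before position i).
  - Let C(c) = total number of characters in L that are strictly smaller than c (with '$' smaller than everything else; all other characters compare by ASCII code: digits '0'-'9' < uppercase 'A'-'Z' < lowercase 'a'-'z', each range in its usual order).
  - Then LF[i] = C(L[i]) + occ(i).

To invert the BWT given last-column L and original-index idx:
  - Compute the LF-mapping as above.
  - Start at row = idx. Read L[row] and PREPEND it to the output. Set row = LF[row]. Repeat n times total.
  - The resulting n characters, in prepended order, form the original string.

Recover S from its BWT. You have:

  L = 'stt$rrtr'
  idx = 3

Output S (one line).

LF mapping: 4 5 6 0 1 2 7 3
Walk LF starting at row 3, prepending L[row]:
  step 1: row=3, L[3]='$', prepend. Next row=LF[3]=0
  step 2: row=0, L[0]='s', prepend. Next row=LF[0]=4
  step 3: row=4, L[4]='r', prepend. Next row=LF[4]=1
  step 4: row=1, L[1]='t', prepend. Next row=LF[1]=5
  step 5: row=5, L[5]='r', prepend. Next row=LF[5]=2
  step 6: row=2, L[2]='t', prepend. Next row=LF[2]=6
  step 7: row=6, L[6]='t', prepend. Next row=LF[6]=7
  step 8: row=7, L[7]='r', prepend. Next row=LF[7]=3
Reversed output: rttrtrs$

Answer: rttrtrs$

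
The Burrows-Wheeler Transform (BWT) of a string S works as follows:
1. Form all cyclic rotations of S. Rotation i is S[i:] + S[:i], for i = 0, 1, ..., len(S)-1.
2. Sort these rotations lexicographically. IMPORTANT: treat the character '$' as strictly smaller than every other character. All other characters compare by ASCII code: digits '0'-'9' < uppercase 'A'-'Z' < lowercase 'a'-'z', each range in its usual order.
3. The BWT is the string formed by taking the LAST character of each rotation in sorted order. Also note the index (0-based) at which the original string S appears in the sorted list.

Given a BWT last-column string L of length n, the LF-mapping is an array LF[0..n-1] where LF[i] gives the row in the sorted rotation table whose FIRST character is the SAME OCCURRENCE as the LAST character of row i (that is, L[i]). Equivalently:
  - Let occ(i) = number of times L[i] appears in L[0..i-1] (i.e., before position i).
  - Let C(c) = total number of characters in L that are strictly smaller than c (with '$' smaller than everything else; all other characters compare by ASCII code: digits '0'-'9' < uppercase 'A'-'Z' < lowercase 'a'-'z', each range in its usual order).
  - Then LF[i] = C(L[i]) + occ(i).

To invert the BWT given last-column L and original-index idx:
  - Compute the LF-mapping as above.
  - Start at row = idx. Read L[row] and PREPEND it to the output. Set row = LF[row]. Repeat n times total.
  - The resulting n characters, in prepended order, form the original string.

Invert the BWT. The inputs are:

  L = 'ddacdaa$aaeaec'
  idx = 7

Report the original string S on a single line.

Answer: caadaceedaaad$

Derivation:
LF mapping: 9 10 1 7 11 2 3 0 4 5 12 6 13 8
Walk LF starting at row 7, prepending L[row]:
  step 1: row=7, L[7]='$', prepend. Next row=LF[7]=0
  step 2: row=0, L[0]='d', prepend. Next row=LF[0]=9
  step 3: row=9, L[9]='a', prepend. Next row=LF[9]=5
  step 4: row=5, L[5]='a', prepend. Next row=LF[5]=2
  step 5: row=2, L[2]='a', prepend. Next row=LF[2]=1
  step 6: row=1, L[1]='d', prepend. Next row=LF[1]=10
  step 7: row=10, L[10]='e', prepend. Next row=LF[10]=12
  step 8: row=12, L[12]='e', prepend. Next row=LF[12]=13
  step 9: row=13, L[13]='c', prepend. Next row=LF[13]=8
  step 10: row=8, L[8]='a', prepend. Next row=LF[8]=4
  step 11: row=4, L[4]='d', prepend. Next row=LF[4]=11
  step 12: row=11, L[11]='a', prepend. Next row=LF[11]=6
  step 13: row=6, L[6]='a', prepend. Next row=LF[6]=3
  step 14: row=3, L[3]='c', prepend. Next row=LF[3]=7
Reversed output: caadaceedaaad$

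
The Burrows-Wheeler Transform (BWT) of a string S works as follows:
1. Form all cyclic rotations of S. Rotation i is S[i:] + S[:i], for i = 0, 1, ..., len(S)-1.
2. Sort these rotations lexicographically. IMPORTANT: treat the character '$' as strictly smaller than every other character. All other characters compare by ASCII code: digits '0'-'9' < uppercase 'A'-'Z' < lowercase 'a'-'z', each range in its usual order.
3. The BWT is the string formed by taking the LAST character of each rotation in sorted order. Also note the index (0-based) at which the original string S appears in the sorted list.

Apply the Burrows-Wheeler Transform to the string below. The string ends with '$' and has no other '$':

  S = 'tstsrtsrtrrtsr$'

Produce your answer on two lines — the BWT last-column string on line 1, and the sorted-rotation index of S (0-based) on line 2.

Answer: rstsrsttttrrrs$
14

Derivation:
All 15 rotations (rotation i = S[i:]+S[:i]):
  rot[0] = tstsrtsrtrrtsr$
  rot[1] = stsrtsrtrrtsr$t
  rot[2] = tsrtsrtrrtsr$ts
  rot[3] = srtsrtrrtsr$tst
  rot[4] = rtsrtrrtsr$tsts
  rot[5] = tsrtrrtsr$tstsr
  rot[6] = srtrrtsr$tstsrt
  rot[7] = rtrrtsr$tstsrts
  rot[8] = trrtsr$tstsrtsr
  rot[9] = rrtsr$tstsrtsrt
  rot[10] = rtsr$tstsrtsrtr
  rot[11] = tsr$tstsrtsrtrr
  rot[12] = sr$tstsrtsrtrrt
  rot[13] = r$tstsrtsrtrrts
  rot[14] = $tstsrtsrtrrtsr
Sorted (with $ < everything):
  sorted[0] = $tstsrtsrtrrtsr  (last char: 'r')
  sorted[1] = r$tstsrtsrtrrts  (last char: 's')
  sorted[2] = rrtsr$tstsrtsrt  (last char: 't')
  sorted[3] = rtrrtsr$tstsrts  (last char: 's')
  sorted[4] = rtsr$tstsrtsrtr  (last char: 'r')
  sorted[5] = rtsrtrrtsr$tsts  (last char: 's')
  sorted[6] = sr$tstsrtsrtrrt  (last char: 't')
  sorted[7] = srtrrtsr$tstsrt  (last char: 't')
  sorted[8] = srtsrtrrtsr$tst  (last char: 't')
  sorted[9] = stsrtsrtrrtsr$t  (last char: 't')
  sorted[10] = trrtsr$tstsrtsr  (last char: 'r')
  sorted[11] = tsr$tstsrtsrtrr  (last char: 'r')
  sorted[12] = tsrtrrtsr$tstsr  (last char: 'r')
  sorted[13] = tsrtsrtrrtsr$ts  (last char: 's')
  sorted[14] = tstsrtsrtrrtsr$  (last char: '$')
Last column: rstsrsttttrrrs$
Original string S is at sorted index 14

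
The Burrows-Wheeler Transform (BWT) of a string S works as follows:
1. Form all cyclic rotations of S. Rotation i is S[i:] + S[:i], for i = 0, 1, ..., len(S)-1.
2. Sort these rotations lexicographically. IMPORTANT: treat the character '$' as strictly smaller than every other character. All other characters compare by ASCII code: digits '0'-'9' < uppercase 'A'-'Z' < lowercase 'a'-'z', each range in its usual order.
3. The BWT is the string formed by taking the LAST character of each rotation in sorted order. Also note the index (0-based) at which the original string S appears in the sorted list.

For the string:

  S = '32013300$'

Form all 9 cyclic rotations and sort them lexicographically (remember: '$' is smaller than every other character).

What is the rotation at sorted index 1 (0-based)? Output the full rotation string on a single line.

All 9 rotations (rotation i = S[i:]+S[:i]):
  rot[0] = 32013300$
  rot[1] = 2013300$3
  rot[2] = 013300$32
  rot[3] = 13300$320
  rot[4] = 3300$3201
  rot[5] = 300$32013
  rot[6] = 00$320133
  rot[7] = 0$3201330
  rot[8] = $32013300
Sorted (with $ < everything):
  sorted[0] = $32013300
  sorted[1] = 0$3201330
  sorted[2] = 00$320133
  sorted[3] = 013300$32
  sorted[4] = 13300$320
  sorted[5] = 2013300$3
  sorted[6] = 300$32013
  sorted[7] = 32013300$
  sorted[8] = 3300$3201
sorted[1] = 0$3201330

Answer: 0$3201330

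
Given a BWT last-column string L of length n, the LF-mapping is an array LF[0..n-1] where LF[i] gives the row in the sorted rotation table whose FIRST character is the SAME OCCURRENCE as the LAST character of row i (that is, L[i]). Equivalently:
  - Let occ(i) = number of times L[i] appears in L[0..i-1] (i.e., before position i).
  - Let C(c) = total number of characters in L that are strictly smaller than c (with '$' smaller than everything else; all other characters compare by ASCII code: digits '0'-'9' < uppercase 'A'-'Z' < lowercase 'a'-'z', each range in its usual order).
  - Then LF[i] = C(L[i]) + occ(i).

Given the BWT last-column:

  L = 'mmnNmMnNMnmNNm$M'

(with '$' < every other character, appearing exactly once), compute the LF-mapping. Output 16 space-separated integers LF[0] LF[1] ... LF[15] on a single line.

Char counts: '$':1, 'M':3, 'N':4, 'm':5, 'n':3
C (first-col start): C('$')=0, C('M')=1, C('N')=4, C('m')=8, C('n')=13
L[0]='m': occ=0, LF[0]=C('m')+0=8+0=8
L[1]='m': occ=1, LF[1]=C('m')+1=8+1=9
L[2]='n': occ=0, LF[2]=C('n')+0=13+0=13
L[3]='N': occ=0, LF[3]=C('N')+0=4+0=4
L[4]='m': occ=2, LF[4]=C('m')+2=8+2=10
L[5]='M': occ=0, LF[5]=C('M')+0=1+0=1
L[6]='n': occ=1, LF[6]=C('n')+1=13+1=14
L[7]='N': occ=1, LF[7]=C('N')+1=4+1=5
L[8]='M': occ=1, LF[8]=C('M')+1=1+1=2
L[9]='n': occ=2, LF[9]=C('n')+2=13+2=15
L[10]='m': occ=3, LF[10]=C('m')+3=8+3=11
L[11]='N': occ=2, LF[11]=C('N')+2=4+2=6
L[12]='N': occ=3, LF[12]=C('N')+3=4+3=7
L[13]='m': occ=4, LF[13]=C('m')+4=8+4=12
L[14]='$': occ=0, LF[14]=C('$')+0=0+0=0
L[15]='M': occ=2, LF[15]=C('M')+2=1+2=3

Answer: 8 9 13 4 10 1 14 5 2 15 11 6 7 12 0 3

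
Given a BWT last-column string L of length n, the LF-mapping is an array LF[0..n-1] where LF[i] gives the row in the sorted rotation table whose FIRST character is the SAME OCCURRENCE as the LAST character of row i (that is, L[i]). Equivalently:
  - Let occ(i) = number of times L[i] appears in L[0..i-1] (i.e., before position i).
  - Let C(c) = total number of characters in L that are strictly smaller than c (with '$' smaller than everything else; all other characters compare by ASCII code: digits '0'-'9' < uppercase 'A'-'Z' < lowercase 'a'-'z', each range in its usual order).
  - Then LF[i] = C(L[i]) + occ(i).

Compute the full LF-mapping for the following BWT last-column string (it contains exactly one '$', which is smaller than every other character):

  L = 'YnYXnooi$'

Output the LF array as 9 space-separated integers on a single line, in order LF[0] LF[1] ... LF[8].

Char counts: '$':1, 'X':1, 'Y':2, 'i':1, 'n':2, 'o':2
C (first-col start): C('$')=0, C('X')=1, C('Y')=2, C('i')=4, C('n')=5, C('o')=7
L[0]='Y': occ=0, LF[0]=C('Y')+0=2+0=2
L[1]='n': occ=0, LF[1]=C('n')+0=5+0=5
L[2]='Y': occ=1, LF[2]=C('Y')+1=2+1=3
L[3]='X': occ=0, LF[3]=C('X')+0=1+0=1
L[4]='n': occ=1, LF[4]=C('n')+1=5+1=6
L[5]='o': occ=0, LF[5]=C('o')+0=7+0=7
L[6]='o': occ=1, LF[6]=C('o')+1=7+1=8
L[7]='i': occ=0, LF[7]=C('i')+0=4+0=4
L[8]='$': occ=0, LF[8]=C('$')+0=0+0=0

Answer: 2 5 3 1 6 7 8 4 0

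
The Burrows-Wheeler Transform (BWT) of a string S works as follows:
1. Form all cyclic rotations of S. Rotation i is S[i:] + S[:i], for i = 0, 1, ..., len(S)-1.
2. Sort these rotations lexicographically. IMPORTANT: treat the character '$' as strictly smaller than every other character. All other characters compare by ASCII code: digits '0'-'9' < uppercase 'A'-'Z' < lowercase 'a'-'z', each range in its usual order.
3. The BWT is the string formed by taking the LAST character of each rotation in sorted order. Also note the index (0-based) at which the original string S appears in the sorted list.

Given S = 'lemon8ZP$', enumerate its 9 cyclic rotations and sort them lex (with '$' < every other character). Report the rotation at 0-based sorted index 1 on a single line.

All 9 rotations (rotation i = S[i:]+S[:i]):
  rot[0] = lemon8ZP$
  rot[1] = emon8ZP$l
  rot[2] = mon8ZP$le
  rot[3] = on8ZP$lem
  rot[4] = n8ZP$lemo
  rot[5] = 8ZP$lemon
  rot[6] = ZP$lemon8
  rot[7] = P$lemon8Z
  rot[8] = $lemon8ZP
Sorted (with $ < everything):
  sorted[0] = $lemon8ZP
  sorted[1] = 8ZP$lemon
  sorted[2] = P$lemon8Z
  sorted[3] = ZP$lemon8
  sorted[4] = emon8ZP$l
  sorted[5] = lemon8ZP$
  sorted[6] = mon8ZP$le
  sorted[7] = n8ZP$lemo
  sorted[8] = on8ZP$lem
sorted[1] = 8ZP$lemon

Answer: 8ZP$lemon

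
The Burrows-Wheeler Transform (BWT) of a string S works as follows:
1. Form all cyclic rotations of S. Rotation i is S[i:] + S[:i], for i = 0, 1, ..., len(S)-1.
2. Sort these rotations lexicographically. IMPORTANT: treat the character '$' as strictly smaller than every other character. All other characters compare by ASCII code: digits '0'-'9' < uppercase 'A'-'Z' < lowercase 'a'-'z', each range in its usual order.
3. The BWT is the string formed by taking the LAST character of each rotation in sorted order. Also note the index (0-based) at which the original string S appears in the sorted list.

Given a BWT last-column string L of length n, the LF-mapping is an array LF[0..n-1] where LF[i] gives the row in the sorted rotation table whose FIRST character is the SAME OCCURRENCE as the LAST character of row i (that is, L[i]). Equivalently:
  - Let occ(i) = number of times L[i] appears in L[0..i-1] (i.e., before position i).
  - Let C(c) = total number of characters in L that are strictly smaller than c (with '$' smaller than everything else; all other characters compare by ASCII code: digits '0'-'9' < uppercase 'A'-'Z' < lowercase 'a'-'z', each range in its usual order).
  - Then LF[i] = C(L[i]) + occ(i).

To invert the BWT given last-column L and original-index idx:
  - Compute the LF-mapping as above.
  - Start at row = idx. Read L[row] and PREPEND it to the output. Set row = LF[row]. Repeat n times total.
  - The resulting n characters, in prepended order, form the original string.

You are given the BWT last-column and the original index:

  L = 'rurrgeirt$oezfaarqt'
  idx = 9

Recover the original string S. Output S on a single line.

LF mapping: 10 17 11 12 6 3 7 13 15 0 8 4 18 5 1 2 14 9 16
Walk LF starting at row 9, prepending L[row]:
  step 1: row=9, L[9]='$', prepend. Next row=LF[9]=0
  step 2: row=0, L[0]='r', prepend. Next row=LF[0]=10
  step 3: row=10, L[10]='o', prepend. Next row=LF[10]=8
  step 4: row=8, L[8]='t', prepend. Next row=LF[8]=15
  step 5: row=15, L[15]='a', prepend. Next row=LF[15]=2
  step 6: row=2, L[2]='r', prepend. Next row=LF[2]=11
  step 7: row=11, L[11]='e', prepend. Next row=LF[11]=4
  step 8: row=4, L[4]='g', prepend. Next row=LF[4]=6
  step 9: row=6, L[6]='i', prepend. Next row=LF[6]=7
  step 10: row=7, L[7]='r', prepend. Next row=LF[7]=13
  step 11: row=13, L[13]='f', prepend. Next row=LF[13]=5
  step 12: row=5, L[5]='e', prepend. Next row=LF[5]=3
  step 13: row=3, L[3]='r', prepend. Next row=LF[3]=12
  step 14: row=12, L[12]='z', prepend. Next row=LF[12]=18
  step 15: row=18, L[18]='t', prepend. Next row=LF[18]=16
  step 16: row=16, L[16]='r', prepend. Next row=LF[16]=14
  step 17: row=14, L[14]='a', prepend. Next row=LF[14]=1
  step 18: row=1, L[1]='u', prepend. Next row=LF[1]=17
  step 19: row=17, L[17]='q', prepend. Next row=LF[17]=9
Reversed output: quartzrefrigerator$

Answer: quartzrefrigerator$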